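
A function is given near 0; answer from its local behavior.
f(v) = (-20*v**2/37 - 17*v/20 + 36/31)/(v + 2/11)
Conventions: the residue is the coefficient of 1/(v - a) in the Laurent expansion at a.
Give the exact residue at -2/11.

At the order-1 pole -2/11 set g(v) = (v - (-2/11))*f(v) = -20*v**2/37 - 17*v/20 + 36/31.
Simple pole: residue = g(a) at a = -2/11, which is 1801409/1387870.

The residue is 1801409/1387870.


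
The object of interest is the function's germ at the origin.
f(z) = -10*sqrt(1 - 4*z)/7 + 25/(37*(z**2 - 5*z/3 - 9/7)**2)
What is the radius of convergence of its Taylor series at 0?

The radius of convergence is 1/4.

Denominator factor (z**2 - 5*z/3 - 9/7)^2: discriminant 499/63, real irrational roots 5/6 + (1/42)*sqrt(3493) and 5/6 - (1/42)*sqrt(3493); poles of order 2, moduli 5/6 + (1/42)*sqrt(3493) and -5/6 + (1/42)*sqrt(3493).
Branch term (-10/7)*sqrt(1 - z/(1/4)): its argument vanishes at z = 1/4, a square-root branch point, modulus 1/4.
The radius of convergence is the smallest modulus among the singular points: 1/4.


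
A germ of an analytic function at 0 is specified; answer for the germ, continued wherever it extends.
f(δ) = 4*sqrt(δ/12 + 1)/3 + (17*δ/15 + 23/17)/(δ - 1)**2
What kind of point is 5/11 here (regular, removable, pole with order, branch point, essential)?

The point is a regular point.

Denominator factors: δ - 1 = -6/11 at δ = 5/11 — none vanishes.
Branch term sqrt(1 - δ/(-12)): argument at 5/11 is 137/132, nonzero, so 5/11 is not its branch point (a point on a principal cut is still regular for the continued germ).
So the germ continues analytically to 5/11.


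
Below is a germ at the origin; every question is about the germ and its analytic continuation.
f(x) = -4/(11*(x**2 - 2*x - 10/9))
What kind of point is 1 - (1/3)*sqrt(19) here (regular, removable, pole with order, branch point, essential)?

The point is a pole of order 1.

The denominator factor x**2 - 2*x - 10/9 vanishes at 1 - (1/3)*sqrt(19) and appears to the power 1; the numerator there equals -4/11, nonzero, and no other factor vanishes.
Hence a pole whose order is the multiplicity, 1.


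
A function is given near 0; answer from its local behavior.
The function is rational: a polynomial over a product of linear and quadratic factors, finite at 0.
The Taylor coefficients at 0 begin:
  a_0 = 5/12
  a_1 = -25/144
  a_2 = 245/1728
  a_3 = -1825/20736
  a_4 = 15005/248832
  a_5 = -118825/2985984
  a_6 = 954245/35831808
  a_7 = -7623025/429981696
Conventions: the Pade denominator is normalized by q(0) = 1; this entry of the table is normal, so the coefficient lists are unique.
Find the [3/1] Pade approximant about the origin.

The Pade approximant has numerator coefficients [5/12, 49/438, 5/219, 2/219]; denominator coefficients [1, 3001/4380].

Taylor coefficients needed (read off): a_0 = 5/12, a_1 = -25/144, a_2 = 245/1728, a_3 = -1825/20736, a_4 = 15005/248832.
Write the denominator as Q(ω) = 1 + q1*ω. Requiring Q*f - P = O(ω^5) with deg P <= 3 kills the coefficients of ω^4..ω^4 in Q*f:
  ω^4: a_4 + q1*a_3 = 0, i.e. 15005/248832 + (-1825/20736)*q1 = 0.
Solving this linear system: q1 = 3001/4380.
The numerator is Q*f truncated at degree 3: P0 = a_0 = 5/12; P1 = a_1 + q1*a_0 = 49/438; P2 = a_2 + q1*a_1 = 5/219; P3 = a_3 + q1*a_2 = 2/219.


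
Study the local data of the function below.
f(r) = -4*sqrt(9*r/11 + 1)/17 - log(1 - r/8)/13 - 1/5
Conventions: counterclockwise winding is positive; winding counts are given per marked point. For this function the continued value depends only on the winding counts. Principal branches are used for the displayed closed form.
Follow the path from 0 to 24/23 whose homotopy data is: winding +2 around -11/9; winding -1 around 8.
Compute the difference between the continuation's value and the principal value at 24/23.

Continued minus principal equals (2/13)*pi*i.

The rational part is single-valued and drops out of the difference; each branch term changes only by its own monodromy.
(-4/17)*sqrt(1 - r/(-11/9)): winding +2 is even, the square root returns to the same sheet, contribution 0.
(-1/13)*log(1 - r/(8)): each positive loop around 8 adds 2*pi*i to the log, so winding -1 contributes (-1/13)*(-1)*2*pi*i = (2/13)*pi*i.
Summing the contributions at r = 24/23 gives (2/13)*pi*i.


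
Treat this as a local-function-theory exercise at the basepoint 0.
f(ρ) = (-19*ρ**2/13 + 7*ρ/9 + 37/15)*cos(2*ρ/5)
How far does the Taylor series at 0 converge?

The factor cos(2*ρ/5) is entire and contributes no finite singular point.
The polynomial part has no poles.
No finite singular points: the Taylor series at 0 converges everywhere.

The radius of convergence is infinite.


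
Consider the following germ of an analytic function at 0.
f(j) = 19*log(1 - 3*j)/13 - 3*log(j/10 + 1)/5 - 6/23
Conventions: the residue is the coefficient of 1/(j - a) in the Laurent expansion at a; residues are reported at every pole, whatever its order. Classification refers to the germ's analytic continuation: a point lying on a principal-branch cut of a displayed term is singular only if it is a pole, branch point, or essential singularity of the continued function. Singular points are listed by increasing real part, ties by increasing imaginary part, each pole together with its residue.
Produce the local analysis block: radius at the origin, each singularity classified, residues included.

Branch term (-3/5)*log(1 - j/(-10)): its argument vanishes at j = -10, a logarithmic branch point, modulus 10.
Branch term (19/13)*log(1 - j/(1/3)): its argument vanishes at j = 1/3, a logarithmic branch point, modulus 1/3.
The radius of convergence is the smallest modulus among the singular points: 1/3.
List the singular points by increasing real part (a conjugate pair: the negative imaginary part first).

Radius of convergence at 0: 1/3.
At -10: a logarithmic branch point.
At 1/3: a logarithmic branch point.


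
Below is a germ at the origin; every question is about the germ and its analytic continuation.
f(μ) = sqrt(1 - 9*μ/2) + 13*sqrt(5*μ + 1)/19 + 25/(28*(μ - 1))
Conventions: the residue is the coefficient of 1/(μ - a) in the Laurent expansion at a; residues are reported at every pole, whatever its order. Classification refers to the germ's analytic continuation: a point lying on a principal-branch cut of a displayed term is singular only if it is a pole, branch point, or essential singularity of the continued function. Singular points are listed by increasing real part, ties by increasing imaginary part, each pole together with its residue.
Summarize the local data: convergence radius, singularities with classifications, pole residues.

Radius of convergence at 0: 1/5.
At -1/5: an algebraic (square-root) branch point.
At 2/9: an algebraic (square-root) branch point.
At 1: a pole of order 1; residue 25/28.

Denominator factor (μ - 1): pole of order 1 at 1, modulus 1.
Branch term (13/19)*sqrt(1 - μ/(-1/5)): its argument vanishes at μ = -1/5, a square-root branch point, modulus 1/5.
Branch term (1)*sqrt(1 - μ/(2/9)): its argument vanishes at μ = 2/9, a square-root branch point, modulus 2/9.
The radius of convergence is the smallest modulus among the singular points: 1/5.
The branch terms are analytic at 1 and contribute nothing to the residue; only the rational part matters.
At the order-1 pole 1 set g(μ) = (μ - (1))*(rational part) = 25/28.
Simple pole: residue = g(a) at a = 1, which is 25/28.
List the singular points by increasing real part (a conjugate pair: the negative imaginary part first).


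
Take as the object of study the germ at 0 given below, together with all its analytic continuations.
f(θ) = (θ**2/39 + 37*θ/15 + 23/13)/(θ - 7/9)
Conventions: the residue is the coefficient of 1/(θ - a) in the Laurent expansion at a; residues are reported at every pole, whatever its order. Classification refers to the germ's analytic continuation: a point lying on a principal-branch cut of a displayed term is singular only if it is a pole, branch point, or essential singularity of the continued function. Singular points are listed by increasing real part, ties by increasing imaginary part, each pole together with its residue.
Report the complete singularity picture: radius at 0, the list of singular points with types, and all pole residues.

Radius of convergence at 0: 7/9.
At 7/9: a pole of order 1; residue 58493/15795.

Denominator factor (θ - 7/9): pole of order 1 at 7/9, modulus 7/9.
The radius of convergence is the smallest modulus among the singular points: 7/9.
At the order-1 pole 7/9 set g(θ) = (θ - (7/9))*f(θ) = θ**2/39 + 37*θ/15 + 23/13.
Simple pole: residue = g(a) at a = 7/9, which is 58493/15795.


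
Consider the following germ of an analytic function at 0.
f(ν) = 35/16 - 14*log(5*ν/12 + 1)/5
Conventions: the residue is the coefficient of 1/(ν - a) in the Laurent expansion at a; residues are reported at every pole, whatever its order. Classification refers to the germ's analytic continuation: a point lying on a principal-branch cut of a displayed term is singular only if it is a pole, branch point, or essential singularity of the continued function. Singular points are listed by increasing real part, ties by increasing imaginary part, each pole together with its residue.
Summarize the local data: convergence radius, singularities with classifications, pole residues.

Radius of convergence at 0: 12/5.
At -12/5: a logarithmic branch point.

Branch term (-14/5)*log(1 - ν/(-12/5)): its argument vanishes at ν = -12/5, a logarithmic branch point, modulus 12/5.
The radius of convergence is the smallest modulus among the singular points: 12/5.


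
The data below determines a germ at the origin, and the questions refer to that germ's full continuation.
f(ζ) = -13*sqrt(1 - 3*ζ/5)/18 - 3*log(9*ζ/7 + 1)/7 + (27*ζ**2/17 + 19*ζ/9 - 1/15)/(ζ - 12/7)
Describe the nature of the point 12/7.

The point is a pole of order 1.

The denominator factor ζ - 12/7 vanishes at 12/7 and appears to the power 1; the numerator there equals 102707/12495, nonzero, and no other factor vanishes.
The branch terms are analytic at this point.
Hence a pole whose order is the multiplicity, 1.


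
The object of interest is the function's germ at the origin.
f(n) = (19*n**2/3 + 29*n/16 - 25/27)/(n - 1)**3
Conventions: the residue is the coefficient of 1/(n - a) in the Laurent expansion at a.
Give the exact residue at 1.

At the order-3 pole 1 set g(n) = (n - (1))^3*f(n) = 19*n**2/3 + 29*n/16 - 25/27.
Order-3 pole: residue = g''(a)/2; g''(1) = 38/3, so the residue is 19/3.

The residue is 19/3.


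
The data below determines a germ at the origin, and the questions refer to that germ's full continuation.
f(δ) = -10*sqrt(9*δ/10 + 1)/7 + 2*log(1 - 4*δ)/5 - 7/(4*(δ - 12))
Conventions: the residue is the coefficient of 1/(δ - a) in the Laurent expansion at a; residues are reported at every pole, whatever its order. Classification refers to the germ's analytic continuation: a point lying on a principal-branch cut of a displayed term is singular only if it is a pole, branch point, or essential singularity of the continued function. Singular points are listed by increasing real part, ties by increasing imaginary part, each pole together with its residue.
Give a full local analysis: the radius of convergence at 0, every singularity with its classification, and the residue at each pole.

Radius of convergence at 0: 1/4.
At -10/9: an algebraic (square-root) branch point.
At 1/4: a logarithmic branch point.
At 12: a pole of order 1; residue -7/4.

Denominator factor (δ - 12): pole of order 1 at 12, modulus 12.
Branch term (2/5)*log(1 - δ/(1/4)): its argument vanishes at δ = 1/4, a logarithmic branch point, modulus 1/4.
Branch term (-10/7)*sqrt(1 - δ/(-10/9)): its argument vanishes at δ = -10/9, a square-root branch point, modulus 10/9.
The radius of convergence is the smallest modulus among the singular points: 1/4.
The branch terms are analytic at 12 and contribute nothing to the residue; only the rational part matters.
At the order-1 pole 12 set g(δ) = (δ - (12))*(rational part) = -7/4.
Simple pole: residue = g(a) at a = 12, which is -7/4.
List the singular points by increasing real part (a conjugate pair: the negative imaginary part first).


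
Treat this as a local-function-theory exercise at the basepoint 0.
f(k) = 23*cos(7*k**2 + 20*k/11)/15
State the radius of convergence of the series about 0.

The radius of convergence is infinite.

The factor cos(7*k**2 + 20*k/11) is entire and contributes no finite singular point.
The polynomial part has no poles.
No finite singular points: the Taylor series at 0 converges everywhere.


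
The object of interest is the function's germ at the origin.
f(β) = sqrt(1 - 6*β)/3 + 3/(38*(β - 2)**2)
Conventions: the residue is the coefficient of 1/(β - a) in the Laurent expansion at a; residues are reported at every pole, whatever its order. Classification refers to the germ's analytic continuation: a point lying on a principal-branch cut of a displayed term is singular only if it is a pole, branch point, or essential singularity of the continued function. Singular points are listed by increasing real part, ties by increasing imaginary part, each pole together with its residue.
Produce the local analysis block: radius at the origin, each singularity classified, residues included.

Denominator factor (β - 2)^2: pole of order 2 at 2, modulus 2.
Branch term (1/3)*sqrt(1 - β/(1/6)): its argument vanishes at β = 1/6, a square-root branch point, modulus 1/6.
The radius of convergence is the smallest modulus among the singular points: 1/6.
The branch term is analytic at 2 and contributes nothing to the residue; only the rational part matters.
At the order-2 pole 2 set g(β) = (β - (2))^2*(rational part) = 3/38.
Order-2 pole: residue = g'(a); g'(2) = 0, so the residue is 0.
List the singular points by increasing real part (a conjugate pair: the negative imaginary part first).

Radius of convergence at 0: 1/6.
At 1/6: an algebraic (square-root) branch point.
At 2: a pole of order 2; residue 0.


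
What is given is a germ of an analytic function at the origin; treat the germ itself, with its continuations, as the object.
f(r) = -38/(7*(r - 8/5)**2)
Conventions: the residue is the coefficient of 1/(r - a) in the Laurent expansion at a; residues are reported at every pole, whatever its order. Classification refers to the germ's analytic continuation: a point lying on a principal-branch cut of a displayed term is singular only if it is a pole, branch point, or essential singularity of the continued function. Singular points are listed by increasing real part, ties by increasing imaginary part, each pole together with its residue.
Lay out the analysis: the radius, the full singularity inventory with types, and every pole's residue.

Denominator factor (r - 8/5)^2: pole of order 2 at 8/5, modulus 8/5.
The radius of convergence is the smallest modulus among the singular points: 8/5.
At the order-2 pole 8/5 set g(r) = (r - (8/5))^2*f(r) = -38/7.
Order-2 pole: residue = g'(a); g'(8/5) = 0, so the residue is 0.

Radius of convergence at 0: 8/5.
At 8/5: a pole of order 2; residue 0.


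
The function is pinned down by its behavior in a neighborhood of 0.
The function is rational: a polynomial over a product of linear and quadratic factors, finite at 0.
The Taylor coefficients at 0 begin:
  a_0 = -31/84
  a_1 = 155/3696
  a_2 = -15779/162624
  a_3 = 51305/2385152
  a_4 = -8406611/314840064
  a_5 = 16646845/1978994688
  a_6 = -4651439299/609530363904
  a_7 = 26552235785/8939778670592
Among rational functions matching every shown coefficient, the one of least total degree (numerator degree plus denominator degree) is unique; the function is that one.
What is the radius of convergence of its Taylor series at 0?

The radius of convergence is -5/22 + (1/22)*sqrt(1961).

No rational of total degree below 2 reproduces all 8 coefficients; solving the [0/2] Pade equations on them gives f(y) = 31/(21*(y**2 - 5*y/11 - 4)), whose expansion matches every shown term.
Denominator factor (y**2 - 5*y/11 - 4): discriminant 1961/121, real irrational roots 5/22 + (1/22)*sqrt(1961) and 5/22 - (1/22)*sqrt(1961); poles of order 1, moduli 5/22 + (1/22)*sqrt(1961) and -5/22 + (1/22)*sqrt(1961).
The radius of convergence is the smallest modulus among the singular points: -5/22 + (1/22)*sqrt(1961).


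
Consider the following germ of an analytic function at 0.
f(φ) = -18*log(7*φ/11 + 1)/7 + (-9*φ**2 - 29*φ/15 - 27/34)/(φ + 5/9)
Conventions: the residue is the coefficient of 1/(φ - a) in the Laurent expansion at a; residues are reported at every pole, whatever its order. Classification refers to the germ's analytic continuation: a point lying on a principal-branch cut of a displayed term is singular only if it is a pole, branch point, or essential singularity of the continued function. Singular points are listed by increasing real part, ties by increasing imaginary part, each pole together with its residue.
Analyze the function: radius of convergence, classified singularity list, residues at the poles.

Radius of convergence at 0: 5/9.
At -11/7: a logarithmic branch point.
At -5/9: a pole of order 1; residue -2293/918.

Denominator factor (φ + 5/9): pole of order 1 at -5/9, modulus 5/9.
Branch term (-18/7)*log(1 - φ/(-11/7)): its argument vanishes at φ = -11/7, a logarithmic branch point, modulus 11/7.
The radius of convergence is the smallest modulus among the singular points: 5/9.
The branch term is analytic at -5/9 and contributes nothing to the residue; only the rational part matters.
At the order-1 pole -5/9 set g(φ) = (φ - (-5/9))*(rational part) = -9*φ**2 - 29*φ/15 - 27/34.
Simple pole: residue = g(a) at a = -5/9, which is -2293/918.
List the singular points by increasing real part (a conjugate pair: the negative imaginary part first).


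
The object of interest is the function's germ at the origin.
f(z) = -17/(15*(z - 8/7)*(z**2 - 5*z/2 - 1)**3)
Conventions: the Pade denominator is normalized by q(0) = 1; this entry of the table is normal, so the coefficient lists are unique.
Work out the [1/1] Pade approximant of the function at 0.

The Pade approximant has numerator coefficients [-119/120, 5831/4240]; denominator coefficients [1, 2221/424].

Taylor coefficients needed (expand at 0): a_0 = -119/120, a_1 = 6307/960, a_2 = -264299/7680.
Write the denominator as Q(z) = 1 + q1*z. Requiring Q*f - P = O(z^3) with deg P <= 1 kills the coefficients of z^2..z^2 in Q*f:
  z^2: a_2 + q1*a_1 = 0, i.e. -264299/7680 + (6307/960)*q1 = 0.
Solving this linear system: q1 = 2221/424.
The numerator is Q*f truncated at degree 1: P0 = a_0 = -119/120; P1 = a_1 + q1*a_0 = 5831/4240.


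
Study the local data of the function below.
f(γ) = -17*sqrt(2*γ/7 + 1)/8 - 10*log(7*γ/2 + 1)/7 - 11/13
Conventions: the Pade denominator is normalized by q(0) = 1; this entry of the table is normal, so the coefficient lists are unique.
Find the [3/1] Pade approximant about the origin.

The Pade approximant has numerator coefficients [-309/104, -1832350887/139855456, -2713872851/527147488, 2505355477/962617152]; denominator coefficients [1, 24706545/9413348].

Taylor coefficients needed (expand at 0): a_0 = -309/104, a_1 = -297/56, a_2 = 6877/784, a_3 = -336191/16464, a_4 = 8235515/153664.
Write the denominator as Q(γ) = 1 + q1*γ. Requiring Q*f - P = O(γ^5) with deg P <= 3 kills the coefficients of γ^4..γ^4 in Q*f:
  γ^4: a_4 + q1*a_3 = 0, i.e. 8235515/153664 + (-336191/16464)*q1 = 0.
Solving this linear system: q1 = 24706545/9413348.
The numerator is Q*f truncated at degree 3: P0 = a_0 = -309/104; P1 = a_1 + q1*a_0 = -1832350887/139855456; P2 = a_2 + q1*a_1 = -2713872851/527147488; P3 = a_3 + q1*a_2 = 2505355477/962617152.


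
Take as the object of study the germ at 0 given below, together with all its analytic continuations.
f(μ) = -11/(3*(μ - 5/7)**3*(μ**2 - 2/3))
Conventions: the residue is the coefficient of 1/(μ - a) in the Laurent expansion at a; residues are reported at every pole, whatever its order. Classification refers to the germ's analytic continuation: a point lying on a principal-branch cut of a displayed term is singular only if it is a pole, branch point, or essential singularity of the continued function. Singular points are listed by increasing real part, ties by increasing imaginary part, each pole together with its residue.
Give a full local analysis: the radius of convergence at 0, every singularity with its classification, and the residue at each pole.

Radius of convergence at 0: 5/7.
At -(1/3)*sqrt(6): a pole of order 1; residue -25592259/24334 + (20883555/48668)*sqrt(6).
At 5/7: a pole of order 3; residue 25592259/12167.
At (1/3)*sqrt(6): a pole of order 1; residue -25592259/24334 - (20883555/48668)*sqrt(6).

Denominator factor (μ**2 - 2/3): discriminant 8/3, real irrational roots (1/3)*sqrt(6) and -(1/3)*sqrt(6); poles of order 1, moduli (1/3)*sqrt(6) and (1/3)*sqrt(6).
Denominator factor (μ - 5/7)^3: pole of order 3 at 5/7, modulus 5/7.
The radius of convergence is the smallest modulus among the singular points: 5/7.
The factor μ**2 - 2/3 splits as (μ - a)(μ - a') with a = -(1/3)*sqrt(6), a' = (1/3)*sqrt(6). At the order-1 pole a set g(μ) = (μ - a)*f(μ) = [-11/(3*(μ - 5/7)**3)] / (μ - a').
Simple pole: residue = g(a) at a = -(1/3)*sqrt(6), which is -25592259/24334 + (20883555/48668)*sqrt(6).
At the order-3 pole 5/7 set g(μ) = (μ - (5/7))^3*f(μ) = -11/(3*(μ**2 - 2/3)).
Order-3 pole: residue = g''(a)/2; g''(5/7) = 51184518/12167, so the residue is 25592259/12167.
The factor μ**2 - 2/3 splits as (μ - a)(μ - a') with a = (1/3)*sqrt(6), a' = -(1/3)*sqrt(6). At the order-1 pole a set g(μ) = (μ - a)*f(μ) = [-11/(3*(μ - 5/7)**3)] / (μ - a').
Simple pole: residue = g(a) at a = (1/3)*sqrt(6), which is -25592259/24334 - (20883555/48668)*sqrt(6).
List the singular points by increasing real part (a conjugate pair: the negative imaginary part first).


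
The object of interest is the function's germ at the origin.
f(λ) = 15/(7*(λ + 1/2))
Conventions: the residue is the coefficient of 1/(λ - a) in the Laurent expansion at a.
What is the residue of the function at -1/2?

The residue is 15/7.

At the order-1 pole -1/2 set g(λ) = (λ - (-1/2))*f(λ) = 15/7.
Simple pole: residue = g(a) at a = -1/2, which is 15/7.


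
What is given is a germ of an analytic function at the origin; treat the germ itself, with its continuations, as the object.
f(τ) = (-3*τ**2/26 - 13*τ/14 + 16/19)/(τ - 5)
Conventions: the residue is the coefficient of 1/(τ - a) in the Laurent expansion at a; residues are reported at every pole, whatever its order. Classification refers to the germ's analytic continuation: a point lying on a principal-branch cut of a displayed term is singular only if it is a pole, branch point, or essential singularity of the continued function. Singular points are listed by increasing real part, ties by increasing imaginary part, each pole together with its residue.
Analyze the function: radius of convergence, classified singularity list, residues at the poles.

Denominator factor (τ - 5): pole of order 1 at 5, modulus 5.
The radius of convergence is the smallest modulus among the singular points: 5.
At the order-1 pole 5 set g(τ) = (τ - (5))*f(τ) = -3*τ**2/26 - 13*τ/14 + 16/19.
Simple pole: residue = g(a) at a = 5, which is -11559/1729.

Radius of convergence at 0: 5.
At 5: a pole of order 1; residue -11559/1729.


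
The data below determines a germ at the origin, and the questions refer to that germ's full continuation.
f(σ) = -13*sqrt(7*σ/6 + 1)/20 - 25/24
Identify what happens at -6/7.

The point is an algebraic (square-root) branch point.

The term (-13/20)*sqrt(1 - σ/(-6/7)) has argument 1 - -6/7/(-6/7) = 0 at -6/7: a square-root (algebraic, two-sheeted) branch point; the remaining terms are analytic or single-valued there.


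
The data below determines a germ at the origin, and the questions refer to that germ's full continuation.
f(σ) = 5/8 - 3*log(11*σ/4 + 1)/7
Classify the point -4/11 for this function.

The term (-3/7)*log(1 - σ/(-4/11)) has argument 1 - -4/11/(-4/11) = 0 at -4/11: a logarithmic (infinitely-sheeted) branch point; the remaining terms are analytic or single-valued there.

The point is a logarithmic branch point.


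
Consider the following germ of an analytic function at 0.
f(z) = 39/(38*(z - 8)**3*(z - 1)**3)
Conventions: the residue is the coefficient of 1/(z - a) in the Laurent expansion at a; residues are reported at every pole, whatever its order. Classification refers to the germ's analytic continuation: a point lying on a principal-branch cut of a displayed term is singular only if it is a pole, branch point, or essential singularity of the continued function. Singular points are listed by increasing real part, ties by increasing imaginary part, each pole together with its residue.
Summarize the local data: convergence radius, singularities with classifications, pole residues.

Denominator factor (z - 1)^3: pole of order 3 at 1, modulus 1.
Denominator factor (z - 8)^3: pole of order 3 at 8, modulus 8.
The radius of convergence is the smallest modulus among the singular points: 1.
At the order-3 pole 1 set g(z) = (z - (1))^3*f(z) = 39/(38*(z - 8)**3).
Order-3 pole: residue = g''(a)/2; g''(1) = -234/319333, so the residue is -117/319333.
At the order-3 pole 8 set g(z) = (z - (8))^3*f(z) = 39/(38*(z - 1)**3).
Order-3 pole: residue = g''(a)/2; g''(8) = 234/319333, so the residue is 117/319333.
List the singular points by increasing real part (a conjugate pair: the negative imaginary part first).

Radius of convergence at 0: 1.
At 1: a pole of order 3; residue -117/319333.
At 8: a pole of order 3; residue 117/319333.


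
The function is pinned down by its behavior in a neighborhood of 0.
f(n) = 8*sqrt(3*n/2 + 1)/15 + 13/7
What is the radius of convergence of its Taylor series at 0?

The radius of convergence is 2/3.

Branch term (8/15)*sqrt(1 - n/(-2/3)): its argument vanishes at n = -2/3, a square-root branch point, modulus 2/3.
The radius of convergence is the smallest modulus among the singular points: 2/3.


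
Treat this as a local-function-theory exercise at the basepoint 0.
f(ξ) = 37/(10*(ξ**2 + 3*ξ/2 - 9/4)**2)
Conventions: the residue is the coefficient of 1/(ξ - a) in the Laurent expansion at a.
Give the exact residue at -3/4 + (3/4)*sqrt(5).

The residue is -(296/3375)*sqrt(5).

The factor ξ**2 + 3*ξ/2 - 9/4 splits as (ξ - a)(ξ - a') with a = -3/4 + (3/4)*sqrt(5), a' = -3/4 - (3/4)*sqrt(5). At the order-2 pole a set g(ξ) = (ξ - a)^2*f(ξ) = [37/10] / (ξ - a')^2.
Order-2 pole: residue = g'(a); g'(-3/4 + (3/4)*sqrt(5)) = -(296/3375)*sqrt(5), so the residue is -(296/3375)*sqrt(5).


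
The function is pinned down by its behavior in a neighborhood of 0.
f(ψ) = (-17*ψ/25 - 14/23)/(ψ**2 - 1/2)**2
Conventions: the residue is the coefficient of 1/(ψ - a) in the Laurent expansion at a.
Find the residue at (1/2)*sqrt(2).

The residue is (7/23)*sqrt(2).

The factor ψ**2 - 1/2 splits as (ψ - a)(ψ - a') with a = (1/2)*sqrt(2), a' = -(1/2)*sqrt(2). At the order-2 pole a set g(ψ) = (ψ - a)^2*f(ψ) = [-17*ψ/25 - 14/23] / (ψ - a')^2.
Order-2 pole: residue = g'(a); g'((1/2)*sqrt(2)) = (7/23)*sqrt(2), so the residue is (7/23)*sqrt(2).


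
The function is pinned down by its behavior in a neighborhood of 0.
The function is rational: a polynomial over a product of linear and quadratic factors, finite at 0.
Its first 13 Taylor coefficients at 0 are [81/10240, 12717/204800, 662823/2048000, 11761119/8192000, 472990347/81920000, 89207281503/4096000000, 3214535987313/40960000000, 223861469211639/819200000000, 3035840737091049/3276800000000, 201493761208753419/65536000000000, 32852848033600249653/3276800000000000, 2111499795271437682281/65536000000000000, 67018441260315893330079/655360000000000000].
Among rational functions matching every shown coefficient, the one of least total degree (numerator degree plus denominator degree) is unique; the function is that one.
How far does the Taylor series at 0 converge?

No rational of total degree below 11 reproduces all 13 coefficients; solving the [2/9] Pade equations on them gives f(γ) = (3*γ**2/5 - 3*γ/2 - 6/5)/((γ + 10/3)**3*(γ**2 + 4*γ - 8/5)**3), whose expansion matches every shown term.
Denominator factor (γ + 10/3)^3: pole of order 3 at -10/3, modulus 10/3.
Denominator factor (γ**2 + 4*γ - 8/5)^3: discriminant 112/5, real irrational roots -2 + (2/5)*sqrt(35) and -2 - (2/5)*sqrt(35); poles of order 3, moduli -2 + (2/5)*sqrt(35) and 2 + (2/5)*sqrt(35).
The radius of convergence is the smallest modulus among the singular points: -2 + (2/5)*sqrt(35).

The radius of convergence is -2 + (2/5)*sqrt(35).


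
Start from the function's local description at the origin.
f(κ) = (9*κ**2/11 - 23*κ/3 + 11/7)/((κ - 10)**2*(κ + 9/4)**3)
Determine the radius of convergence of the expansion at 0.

The radius of convergence is 9/4.

Denominator factor (κ - 10)^2: pole of order 2 at 10, modulus 10.
Denominator factor (κ + 9/4)^3: pole of order 3 at -9/4, modulus 9/4.
The radius of convergence is the smallest modulus among the singular points: 9/4.


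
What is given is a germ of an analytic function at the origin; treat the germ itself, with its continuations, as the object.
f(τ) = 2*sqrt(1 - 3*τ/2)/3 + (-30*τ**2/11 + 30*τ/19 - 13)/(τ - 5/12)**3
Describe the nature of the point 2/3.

The term (2/3)*sqrt(1 - τ/(2/3)) has argument 1 - 2/3/(2/3) = 0 at 2/3: a square-root (algebraic, two-sheeted) branch point; the remaining terms are analytic or single-valued there.

The point is an algebraic (square-root) branch point.


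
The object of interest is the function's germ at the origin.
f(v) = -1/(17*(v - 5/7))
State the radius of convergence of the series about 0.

Denominator factor (v - 5/7): pole of order 1 at 5/7, modulus 5/7.
The radius of convergence is the smallest modulus among the singular points: 5/7.

The radius of convergence is 5/7.


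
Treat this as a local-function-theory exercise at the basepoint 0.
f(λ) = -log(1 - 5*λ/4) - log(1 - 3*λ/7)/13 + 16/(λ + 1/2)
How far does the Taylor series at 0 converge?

Denominator factor (λ + 1/2): pole of order 1 at -1/2, modulus 1/2.
Branch term (-1/13)*log(1 - λ/(7/3)): its argument vanishes at λ = 7/3, a logarithmic branch point, modulus 7/3.
Branch term (-1)*log(1 - λ/(4/5)): its argument vanishes at λ = 4/5, a logarithmic branch point, modulus 4/5.
The radius of convergence is the smallest modulus among the singular points: 1/2.

The radius of convergence is 1/2.


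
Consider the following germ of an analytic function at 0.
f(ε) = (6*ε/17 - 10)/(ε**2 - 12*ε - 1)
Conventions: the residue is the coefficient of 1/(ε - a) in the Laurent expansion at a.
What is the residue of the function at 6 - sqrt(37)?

The residue is 3/17 + (67/629)*sqrt(37).

The factor ε**2 - 12*ε - 1 splits as (ε - a)(ε - a') with a = 6 - sqrt(37), a' = 6 + sqrt(37). At the order-1 pole a set g(ε) = (ε - a)*f(ε) = [6*ε/17 - 10] / (ε - a').
Simple pole: residue = g(a) at a = 6 - sqrt(37), which is 3/17 + (67/629)*sqrt(37).


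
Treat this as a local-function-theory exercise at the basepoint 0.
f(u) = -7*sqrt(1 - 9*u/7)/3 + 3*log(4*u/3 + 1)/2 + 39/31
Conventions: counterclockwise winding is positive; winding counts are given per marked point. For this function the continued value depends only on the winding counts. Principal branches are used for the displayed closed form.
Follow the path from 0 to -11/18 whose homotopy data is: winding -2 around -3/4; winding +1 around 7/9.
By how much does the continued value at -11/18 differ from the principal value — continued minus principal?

The rational part is single-valued and drops out of the difference; each branch term changes only by its own monodromy.
(-7/3)*sqrt(1 - u/(7/9)): winding +1 is odd, the square root flips sign, contributing -2*(-7/3)*sqrt(1 - (-11/18)/(7/9)) = -2*(-7/3)*sqrt(25/14) = (5/3)*sqrt(14).
(3/2)*log(1 - u/(-3/4)): each positive loop around -3/4 adds 2*pi*i to the log, so winding -2 contributes (3/2)*(-2)*2*pi*i = -(6)*pi*i.
Summing the contributions at u = -11/18 gives ((5/3)*sqrt(14)) - ((6)*pi)*i.

Continued minus principal equals ((5/3)*sqrt(14)) - ((6)*pi)*i.


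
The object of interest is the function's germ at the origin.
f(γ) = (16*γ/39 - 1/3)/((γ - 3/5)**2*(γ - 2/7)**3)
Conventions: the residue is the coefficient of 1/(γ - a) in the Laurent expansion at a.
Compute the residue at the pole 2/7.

At the order-3 pole 2/7 set g(γ) = (γ - (2/7))^3*f(γ) = (16*γ/39 - 1/3)/(γ - 3/5)**2.
Order-3 pole: residue = g''(a)/2; g''(2/7) = -3515750/43923, so the residue is -1757875/43923.

The residue is -1757875/43923.


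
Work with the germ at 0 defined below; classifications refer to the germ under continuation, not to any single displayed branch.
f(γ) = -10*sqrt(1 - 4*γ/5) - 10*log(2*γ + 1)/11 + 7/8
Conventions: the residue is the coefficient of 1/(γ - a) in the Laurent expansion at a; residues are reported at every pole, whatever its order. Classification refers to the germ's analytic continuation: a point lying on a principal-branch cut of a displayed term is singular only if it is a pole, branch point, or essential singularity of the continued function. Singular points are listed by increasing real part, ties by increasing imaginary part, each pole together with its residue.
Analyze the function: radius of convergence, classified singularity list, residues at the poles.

Radius of convergence at 0: 1/2.
At -1/2: a logarithmic branch point.
At 5/4: an algebraic (square-root) branch point.

Branch term (-10/11)*log(1 - γ/(-1/2)): its argument vanishes at γ = -1/2, a logarithmic branch point, modulus 1/2.
Branch term (-10)*sqrt(1 - γ/(5/4)): its argument vanishes at γ = 5/4, a square-root branch point, modulus 5/4.
The radius of convergence is the smallest modulus among the singular points: 1/2.
List the singular points by increasing real part (a conjugate pair: the negative imaginary part first).


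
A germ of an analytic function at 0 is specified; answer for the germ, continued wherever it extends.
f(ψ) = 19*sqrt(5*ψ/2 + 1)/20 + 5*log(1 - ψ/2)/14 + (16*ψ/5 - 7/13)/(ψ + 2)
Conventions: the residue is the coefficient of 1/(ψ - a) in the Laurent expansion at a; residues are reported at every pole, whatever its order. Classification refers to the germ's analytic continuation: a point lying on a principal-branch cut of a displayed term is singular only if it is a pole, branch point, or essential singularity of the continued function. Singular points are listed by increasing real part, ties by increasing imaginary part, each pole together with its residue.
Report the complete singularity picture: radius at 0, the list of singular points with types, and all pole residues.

Denominator factor (ψ + 2): pole of order 1 at -2, modulus 2.
Branch term (19/20)*sqrt(1 - ψ/(-2/5)): its argument vanishes at ψ = -2/5, a square-root branch point, modulus 2/5.
Branch term (5/14)*log(1 - ψ/(2)): its argument vanishes at ψ = 2, a logarithmic branch point, modulus 2.
The radius of convergence is the smallest modulus among the singular points: 2/5.
The branch terms are analytic at -2 and contribute nothing to the residue; only the rational part matters.
At the order-1 pole -2 set g(ψ) = (ψ - (-2))*(rational part) = 16*ψ/5 - 7/13.
Simple pole: residue = g(a) at a = -2, which is -451/65.
List the singular points by increasing real part (a conjugate pair: the negative imaginary part first).

Radius of convergence at 0: 2/5.
At -2: a pole of order 1; residue -451/65.
At -2/5: an algebraic (square-root) branch point.
At 2: a logarithmic branch point.


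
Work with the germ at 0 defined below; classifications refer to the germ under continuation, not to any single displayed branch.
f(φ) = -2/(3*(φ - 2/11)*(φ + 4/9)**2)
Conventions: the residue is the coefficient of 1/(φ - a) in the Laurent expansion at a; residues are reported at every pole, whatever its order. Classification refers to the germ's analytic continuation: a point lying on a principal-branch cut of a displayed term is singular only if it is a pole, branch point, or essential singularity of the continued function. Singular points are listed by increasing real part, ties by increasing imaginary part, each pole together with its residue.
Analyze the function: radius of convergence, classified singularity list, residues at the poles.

Radius of convergence at 0: 2/11.
At -4/9: a pole of order 2; residue 3267/1922.
At 2/11: a pole of order 1; residue -3267/1922.

Denominator factor (φ - 2/11): pole of order 1 at 2/11, modulus 2/11.
Denominator factor (φ + 4/9)^2: pole of order 2 at -4/9, modulus 4/9.
The radius of convergence is the smallest modulus among the singular points: 2/11.
At the order-2 pole -4/9 set g(φ) = (φ - (-4/9))^2*f(φ) = -2/(3*(φ - 2/11)).
Order-2 pole: residue = g'(a); g'(-4/9) = 3267/1922, so the residue is 3267/1922.
At the order-1 pole 2/11 set g(φ) = (φ - (2/11))*f(φ) = -2/(3*(φ + 4/9)**2).
Simple pole: residue = g(a) at a = 2/11, which is -3267/1922.
List the singular points by increasing real part (a conjugate pair: the negative imaginary part first).


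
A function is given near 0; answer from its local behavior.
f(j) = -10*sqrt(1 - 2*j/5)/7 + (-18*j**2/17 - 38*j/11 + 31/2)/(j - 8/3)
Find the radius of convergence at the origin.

The radius of convergence is 5/2.

Denominator factor (j - 8/3): pole of order 1 at 8/3, modulus 8/3.
Branch term (-10/7)*sqrt(1 - j/(5/2)): its argument vanishes at j = 5/2, a square-root branch point, modulus 5/2.
The radius of convergence is the smallest modulus among the singular points: 5/2.


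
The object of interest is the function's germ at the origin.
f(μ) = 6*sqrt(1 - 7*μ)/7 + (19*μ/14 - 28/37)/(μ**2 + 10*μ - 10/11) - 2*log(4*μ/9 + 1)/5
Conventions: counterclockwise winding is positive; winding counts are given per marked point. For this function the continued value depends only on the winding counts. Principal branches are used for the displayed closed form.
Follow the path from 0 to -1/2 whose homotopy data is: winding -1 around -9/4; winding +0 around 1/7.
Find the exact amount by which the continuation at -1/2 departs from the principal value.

Continued minus principal equals (4/5)*pi*i.

The rational part is single-valued and drops out of the difference; each branch term changes only by its own monodromy.
(6/7)*sqrt(1 - μ/(1/7)): winding +0 is even, the square root returns to the same sheet, contribution 0.
(-2/5)*log(1 - μ/(-9/4)): each positive loop around -9/4 adds 2*pi*i to the log, so winding -1 contributes (-2/5)*(-1)*2*pi*i = (4/5)*pi*i.
Summing the contributions at μ = -1/2 gives (4/5)*pi*i.


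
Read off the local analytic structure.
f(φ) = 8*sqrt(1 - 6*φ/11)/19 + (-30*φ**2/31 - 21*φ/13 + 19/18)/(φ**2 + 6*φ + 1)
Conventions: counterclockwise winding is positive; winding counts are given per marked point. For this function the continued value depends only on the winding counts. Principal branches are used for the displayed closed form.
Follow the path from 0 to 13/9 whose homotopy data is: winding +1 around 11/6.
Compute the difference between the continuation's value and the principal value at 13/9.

The rational part is single-valued and drops out of the difference; each branch term changes only by its own monodromy.
(8/19)*sqrt(1 - φ/(11/6)): winding +1 is odd, the square root flips sign, contributing -2*(8/19)*sqrt(1 - (13/9)/(11/6)) = -2*(8/19)*sqrt(7/33) = -(16/627)*sqrt(231).
Summing the contributions at φ = 13/9 gives -(16/627)*sqrt(231).

Continued minus principal equals -(16/627)*sqrt(231).


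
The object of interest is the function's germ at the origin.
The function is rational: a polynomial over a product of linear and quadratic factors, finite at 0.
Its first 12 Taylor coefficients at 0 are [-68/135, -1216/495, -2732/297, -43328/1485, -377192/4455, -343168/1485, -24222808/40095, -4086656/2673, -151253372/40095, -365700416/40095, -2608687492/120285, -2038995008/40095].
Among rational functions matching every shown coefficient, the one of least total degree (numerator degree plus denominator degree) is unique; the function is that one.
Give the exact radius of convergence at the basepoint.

The radius of convergence is 1/2.

No rational of total degree below 10 reproduces all 12 coefficients; solving the [1/9] Pade equations on them gives f(τ) = (21*τ/11 - 17/10)/((τ - 1/2)**3*(τ**2 - 3)**3), whose expansion matches every shown term.
Denominator factor (τ**2 - 3)^3: discriminant 12, real irrational roots sqrt(3) and -sqrt(3); poles of order 3, moduli sqrt(3) and sqrt(3).
Denominator factor (τ - 1/2)^3: pole of order 3 at 1/2, modulus 1/2.
The radius of convergence is the smallest modulus among the singular points: 1/2.
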